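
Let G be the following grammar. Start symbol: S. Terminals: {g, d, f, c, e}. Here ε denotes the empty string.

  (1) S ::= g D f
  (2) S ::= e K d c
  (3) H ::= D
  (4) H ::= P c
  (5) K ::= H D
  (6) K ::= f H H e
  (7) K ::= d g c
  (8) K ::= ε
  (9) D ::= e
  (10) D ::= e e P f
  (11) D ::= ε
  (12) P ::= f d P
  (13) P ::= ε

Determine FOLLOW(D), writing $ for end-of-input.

{c, d, e, f}

FIRST(S): from S::=g D f we get {g}; from S::=e K d c we get {e}. So FIRST(S) = {e, g}.
FIRST(D): from D::=e we get {e}; from D::=e e P f we get {e}; from D::=ε we get {ε}. So FIRST(D) = {ε, e}.
FIRST(P): from P::=f d P we get {f}; from P::=ε we get {ε}. So FIRST(P) = {ε, f}.
FIRST(H): from H::=D we get {ε, e}; from H::=P c we get {c, f}. So FIRST(H) = {ε, c, e, f}.
FIRST(K): from K::=H D we get {ε, c, e, f}; from K::=f H H e we get {f}; from K::=d g c we get {d}; from K::=ε we get {ε}. So FIRST(K) = {ε, c, d, e, f}.
FOLLOW(S) includes $ since S is the start symbol.
FOLLOW(S): S appears on no right-hand side. Thus FOLLOW(S) = {$}.
FOLLOW(K): in S::=e K d c, K is followed by d c with FIRST {d}. Thus FOLLOW(K) = {d}.
FOLLOW(H): in K::=H D, H is followed by D with FIRST {ε, e}; in K::=H D, the suffix after H is nullable, so FOLLOW(H) ⊇ FOLLOW(K) = {d}; in K::=f H H e (occurrence 1), H is followed by H e with FIRST {c, e, f}; in K::=f H H e (occurrence 2), H is followed by e with FIRST {e}. Thus FOLLOW(H) = {c, d, e, f}.
FOLLOW(D): in S::=g D f, D is followed by f with FIRST {f}; in H::=D, the suffix after D is empty, so FOLLOW(D) ⊇ FOLLOW(H) = {c, d, e, f}; in K::=H D, the suffix after D is empty, so FOLLOW(D) ⊇ FOLLOW(K) = {d}. Thus FOLLOW(D) = {c, d, e, f}.
FOLLOW(P): in H::=P c, P is followed by c with FIRST {c}; in D::=e e P f, P is followed by f with FIRST {f}; in P::=f d P, the suffix after P is empty (adds nothing new). Thus FOLLOW(P) = {c, f}.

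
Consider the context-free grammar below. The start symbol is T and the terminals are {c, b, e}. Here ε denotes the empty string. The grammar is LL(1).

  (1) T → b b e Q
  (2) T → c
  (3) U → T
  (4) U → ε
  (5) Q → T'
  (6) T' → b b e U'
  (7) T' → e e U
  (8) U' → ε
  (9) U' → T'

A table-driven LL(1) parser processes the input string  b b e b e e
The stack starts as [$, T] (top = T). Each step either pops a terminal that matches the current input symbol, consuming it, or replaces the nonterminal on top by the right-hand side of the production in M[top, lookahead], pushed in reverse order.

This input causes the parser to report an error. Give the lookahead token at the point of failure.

     Stack       Input          Action
  1  $ T         b b e b e e $  expand T → b b e Q
  2  $ Q e b b   b b e b e e $  match b
  3  $ Q e b     b e b e e $    match b
  4  $ Q e       e b e e $      match e
  5  $ Q         b e e $        expand Q → T'
  6  $ T'        b e e $        expand T' → b b e U'
  7  $ U' e b b  b e e $        match b
  8  $ U' e b    e e $          error: top is terminal b but lookahead is e

e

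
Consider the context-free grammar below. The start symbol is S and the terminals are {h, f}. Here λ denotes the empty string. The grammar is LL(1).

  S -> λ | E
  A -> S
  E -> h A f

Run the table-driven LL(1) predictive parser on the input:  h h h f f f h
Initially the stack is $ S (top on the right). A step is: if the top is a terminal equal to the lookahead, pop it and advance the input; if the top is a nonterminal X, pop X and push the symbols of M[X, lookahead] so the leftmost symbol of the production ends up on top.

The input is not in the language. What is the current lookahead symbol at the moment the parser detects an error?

      Stack        Input            Action
   1  $ S          h h h f f f h $  expand S -> E
   2  $ E          h h h f f f h $  expand E -> h A f
   3  $ f A h      h h h f f f h $  match h
   4  $ f A        h h f f f h $    expand A -> S
   5  $ f S        h h f f f h $    expand S -> E
   6  $ f E        h h f f f h $    expand E -> h A f
   7  $ f f A h    h h f f f h $    match h
   8  $ f f A      h f f f h $      expand A -> S
   9  $ f f S      h f f f h $      expand S -> E
  10  $ f f E      h f f f h $      expand E -> h A f
  11  $ f f f A h  h f f f h $      match h
  12  $ f f f A    f f f h $        expand A -> S
  13  $ f f f S    f f f h $        expand S -> λ
  14  $ f f f      f f f h $        match f
  15  $ f f        f f h $          match f
  16  $ f          f h $            match f
  17  $            h $              error: stack empty but input remains

h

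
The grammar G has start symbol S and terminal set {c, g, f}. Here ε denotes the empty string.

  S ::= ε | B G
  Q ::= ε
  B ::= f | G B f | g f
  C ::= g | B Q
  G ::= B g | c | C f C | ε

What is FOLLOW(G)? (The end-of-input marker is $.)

{$, c, f, g}

FIRST(Q): from Q::=ε we get {ε}. So FIRST(Q) = {ε}.
FIRST(S): from S::=ε we get {ε}; from S::=B G we get {c, f, g}. So FIRST(S) = {ε, c, f, g}.
FIRST(B): from B::=f we get {f}; from B::=G B f we get {c, f, g}; from B::=g f we get {g}. So FIRST(B) = {c, f, g}.
FIRST(C): from C::=g we get {g}; from C::=B Q we get {c, f, g}. So FIRST(C) = {c, f, g}.
FIRST(G): from G::=B g we get {c, f, g}; from G::=c we get {c}; from G::=C f C we get {c, f, g}; from G::=ε we get {ε}. So FIRST(G) = {ε, c, f, g}.
FOLLOW(S) includes $ since S is the start symbol.
FOLLOW(S): S appears on no right-hand side. Thus FOLLOW(S) = {$}.
FOLLOW(G): in S::=B G, the suffix after G is empty, so FOLLOW(G) ⊇ FOLLOW(S) = {$}; in B::=G B f, G is followed by B f with FIRST {c, f, g}. Thus FOLLOW(G) = {$, c, f, g}.
FOLLOW(C): in G::=C f C (occurrence 1), C is followed by f C with FIRST {f}; in G::=C f C (occurrence 2), the suffix after C is empty, so FOLLOW(C) ⊇ FOLLOW(G) = {$, c, f, g}. Thus FOLLOW(C) = {$, c, f, g}.
FOLLOW(Q): in C::=B Q, the suffix after Q is empty, so FOLLOW(Q) ⊇ FOLLOW(C) = {$, c, f, g}. Thus FOLLOW(Q) = {$, c, f, g}.
FOLLOW(B): in S::=B G, B is followed by G with FIRST {ε, c, f, g}; in S::=B G, the suffix after B is nullable, so FOLLOW(B) ⊇ FOLLOW(S) = {$}; in B::=G B f, B is followed by f with FIRST {f}; in C::=B Q, B is followed by Q with FIRST {ε}; in C::=B Q, the suffix after B is nullable, so FOLLOW(B) ⊇ FOLLOW(C) = {$, c, f, g}; in G::=B g, B is followed by g with FIRST {g}. Thus FOLLOW(B) = {$, c, f, g}.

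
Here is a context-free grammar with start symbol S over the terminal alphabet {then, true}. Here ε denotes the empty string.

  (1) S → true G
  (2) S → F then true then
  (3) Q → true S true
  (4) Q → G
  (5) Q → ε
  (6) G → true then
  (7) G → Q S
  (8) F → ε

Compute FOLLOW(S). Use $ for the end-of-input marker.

{$, then, true}

FIRST(F) = {ε}
FIRST(S) = {then, true}  (via F then true then)
FIRST(Q) = {ε, then, true}  (via G)
FIRST(G) = {then, true}  (via Q S)
FOLLOW(S) includes $ since S is the start symbol.
FOLLOW(Q): in G→Q S, Q is followed by S with FIRST {then, true}. Thus FOLLOW(Q) = {then, true}.
FOLLOW(F): in S→F then true then, F is followed by then true then with FIRST {then}. Thus FOLLOW(F) = {then}.
FOLLOW(S): in Q→true S true, S is followed by true with FIRST {true}; in G→Q S, the suffix after S is empty, so FOLLOW(S) ⊇ FOLLOW(G) = {$, then, true}. Thus FOLLOW(S) = {$, then, true}.
FOLLOW(G): in S→true G, the suffix after G is empty, so FOLLOW(G) ⊇ FOLLOW(S) = {$, then, true}; in Q→G, the suffix after G is empty, so FOLLOW(G) ⊇ FOLLOW(Q) = {then, true}. Thus FOLLOW(G) = {$, then, true}.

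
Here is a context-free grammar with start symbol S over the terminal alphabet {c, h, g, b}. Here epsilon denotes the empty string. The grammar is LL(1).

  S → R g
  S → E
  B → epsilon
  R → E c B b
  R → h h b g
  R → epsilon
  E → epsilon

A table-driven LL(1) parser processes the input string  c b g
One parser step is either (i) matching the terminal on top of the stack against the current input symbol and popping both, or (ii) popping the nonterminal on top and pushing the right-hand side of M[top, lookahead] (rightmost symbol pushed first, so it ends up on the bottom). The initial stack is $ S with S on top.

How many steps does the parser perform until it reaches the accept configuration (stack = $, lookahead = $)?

7

step 1: stack=$ S  input=c b g $  — expand S → R g
step 2: stack=$ g R  input=c b g $  — expand R → E c B b
step 3: stack=$ g b B c E  input=c b g $  — expand E → epsilon
step 4: stack=$ g b B c  input=c b g $  — match c
step 5: stack=$ g b B  input=b g $  — expand B → epsilon
step 6: stack=$ g b  input=b g $  — match b
step 7: stack=$ g  input=g $  — match g
Accept reached after 7 steps.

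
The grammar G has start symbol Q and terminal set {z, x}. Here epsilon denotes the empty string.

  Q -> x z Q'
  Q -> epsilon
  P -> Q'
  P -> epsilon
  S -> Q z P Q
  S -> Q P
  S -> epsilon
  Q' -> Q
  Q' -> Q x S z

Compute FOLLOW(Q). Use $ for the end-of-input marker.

FIRST(Q): from Q->x z Q' we get {x}; from Q->epsilon we get {epsilon}. So FIRST(Q) = {epsilon, x}.
FIRST(Q'): from Q'->Q we get {epsilon, x}; from Q'->Q x S z we get {x}. So FIRST(Q') = {epsilon, x}.
FIRST(P): from P->Q' we get {epsilon, x}; from P->epsilon we get {epsilon}. So FIRST(P) = {epsilon, x}.
FIRST(S): from S->Q z P Q we get {x, z}; from S->Q P we get {epsilon, x}; from S->epsilon we get {epsilon}. So FIRST(S) = {epsilon, x, z}.
FOLLOW(Q) includes $ since Q is the start symbol.
FOLLOW(S): in Q'->Q x S z, S is followed by z with FIRST {z}. Thus FOLLOW(S) = {z}.
FOLLOW(P): in S->Q z P Q, P is followed by Q with FIRST {epsilon, x}; in S->Q z P Q, the suffix after P is nullable, so FOLLOW(P) ⊇ FOLLOW(S) = {z}; in S->Q P, the suffix after P is empty, so FOLLOW(P) ⊇ FOLLOW(S) = {z}. Thus FOLLOW(P) = {x, z}.
FOLLOW(Q): in S->Q z P Q (occurrence 1), Q is followed by z P Q with FIRST {z}; in S->Q z P Q (occurrence 2), the suffix after Q is empty, so FOLLOW(Q) ⊇ FOLLOW(S) = {z}; in S->Q P, Q is followed by P with FIRST {epsilon, x}; in S->Q P, the suffix after Q is nullable, so FOLLOW(Q) ⊇ FOLLOW(S) = {z}; in Q'->Q, the suffix after Q is empty, so FOLLOW(Q) ⊇ FOLLOW(Q') = {$, x, z}; in Q'->Q x S z, Q is followed by x S z with FIRST {x}. Thus FOLLOW(Q) = {$, x, z}.
FOLLOW(Q'): in Q->x z Q', the suffix after Q' is empty, so FOLLOW(Q') ⊇ FOLLOW(Q) = {$, x, z}; in P->Q', the suffix after Q' is empty, so FOLLOW(Q') ⊇ FOLLOW(P) = {x, z}. Thus FOLLOW(Q') = {$, x, z}.

{$, x, z}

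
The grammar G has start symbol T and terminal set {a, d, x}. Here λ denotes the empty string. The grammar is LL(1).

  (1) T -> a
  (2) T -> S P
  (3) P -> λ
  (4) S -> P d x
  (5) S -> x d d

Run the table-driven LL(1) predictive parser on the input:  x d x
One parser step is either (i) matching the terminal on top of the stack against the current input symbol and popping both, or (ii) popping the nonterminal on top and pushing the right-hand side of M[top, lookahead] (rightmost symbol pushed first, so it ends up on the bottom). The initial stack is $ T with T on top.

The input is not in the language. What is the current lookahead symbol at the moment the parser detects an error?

step 1: stack=$ T  input=x d x $  — expand T -> S P
step 2: stack=$ P S  input=x d x $  — expand S -> x d d
step 3: stack=$ P d d x  input=x d x $  — match x
step 4: stack=$ P d d  input=d x $  — match d
step 5: stack=$ P d  input=x $  — error: top is terminal d but lookahead is x

x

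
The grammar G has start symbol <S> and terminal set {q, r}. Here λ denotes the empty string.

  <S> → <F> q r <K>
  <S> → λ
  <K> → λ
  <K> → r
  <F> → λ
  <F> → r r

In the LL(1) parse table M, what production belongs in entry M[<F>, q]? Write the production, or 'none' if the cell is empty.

FIRST(<K>): from <K>→λ we get {λ}; from <K>→r we get {r}. So FIRST(<K>) = {λ, r}.
FIRST(<F>): from <F>→λ we get {λ}; from <F>→r r we get {r}. So FIRST(<F>) = {λ, r}.
FIRST(<S>): from <S>→<F> q r <K> we get {q, r}; from <S>→λ we get {λ}. So FIRST(<S>) = {λ, q, r}.
FOLLOW(<S>) includes $ since <S> is the start symbol.
FOLLOW(<F>): in <S>→<F> q r <K>, <F> is followed by q r <K> with FIRST {q}. Thus FOLLOW(<F>) = {q}.
For <F> → λ: FIRST(λ) = {λ}, so it goes in M[<F>, t] for t ∈ {}; since λ ∈ FIRST, also for every t ∈ FOLLOW(<F>) = {q}.
For <F> → r r: FIRST(r r) = {r}, so it goes in M[<F>, t] for t ∈ {r}.

<F> → λ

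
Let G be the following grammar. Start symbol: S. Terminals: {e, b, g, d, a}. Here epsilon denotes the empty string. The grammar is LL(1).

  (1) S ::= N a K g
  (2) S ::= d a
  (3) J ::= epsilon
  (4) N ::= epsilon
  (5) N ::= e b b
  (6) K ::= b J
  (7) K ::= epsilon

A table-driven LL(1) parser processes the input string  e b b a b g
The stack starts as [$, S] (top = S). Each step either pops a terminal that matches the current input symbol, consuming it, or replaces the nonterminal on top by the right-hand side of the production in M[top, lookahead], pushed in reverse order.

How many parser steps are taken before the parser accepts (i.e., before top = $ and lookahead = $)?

step 1: stack=$ S  input=e b b a b g $  — expand S ::= N a K g
step 2: stack=$ g K a N  input=e b b a b g $  — expand N ::= e b b
step 3: stack=$ g K a b b e  input=e b b a b g $  — match e
step 4: stack=$ g K a b b  input=b b a b g $  — match b
step 5: stack=$ g K a b  input=b a b g $  — match b
step 6: stack=$ g K a  input=a b g $  — match a
step 7: stack=$ g K  input=b g $  — expand K ::= b J
step 8: stack=$ g J b  input=b g $  — match b
step 9: stack=$ g J  input=g $  — expand J ::= epsilon
step 10: stack=$ g  input=g $  — match g
Accept reached after 10 steps.

10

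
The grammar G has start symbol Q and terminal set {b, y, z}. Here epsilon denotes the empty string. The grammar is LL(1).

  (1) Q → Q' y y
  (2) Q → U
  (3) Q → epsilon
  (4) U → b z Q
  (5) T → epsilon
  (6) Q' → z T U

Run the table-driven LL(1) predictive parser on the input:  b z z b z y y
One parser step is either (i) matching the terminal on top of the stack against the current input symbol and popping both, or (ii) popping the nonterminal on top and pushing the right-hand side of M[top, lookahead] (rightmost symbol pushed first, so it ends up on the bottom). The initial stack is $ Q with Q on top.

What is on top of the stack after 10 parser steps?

      Stack        Input            Action
   1  $ Q          b z z b z y y $  expand Q → U
   2  $ U          b z z b z y y $  expand U → b z Q
   3  $ Q z b      b z z b z y y $  match b
   4  $ Q z        z z b z y y $    match z
   5  $ Q          z b z y y $      expand Q → Q' y y
   6  $ y y Q'     z b z y y $      expand Q' → z T U
   7  $ y y U T z  z b z y y $      match z
   8  $ y y U T    b z y y $        expand T → epsilon
   9  $ y y U      b z y y $        expand U → b z Q
  10  $ y y Q z b  b z y y $        match b
Stack after step 10: $ y y Q z (top = z).

z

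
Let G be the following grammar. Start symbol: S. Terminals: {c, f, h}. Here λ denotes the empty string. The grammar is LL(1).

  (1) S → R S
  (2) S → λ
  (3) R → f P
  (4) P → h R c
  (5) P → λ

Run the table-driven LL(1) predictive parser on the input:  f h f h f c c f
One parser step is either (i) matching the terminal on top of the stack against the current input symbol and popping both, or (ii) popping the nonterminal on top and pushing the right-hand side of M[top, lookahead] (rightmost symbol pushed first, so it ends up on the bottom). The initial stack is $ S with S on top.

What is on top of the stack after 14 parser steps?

S

step 1: stack=$ S  input=f h f h f c c f $  — expand S → R S
step 2: stack=$ S R  input=f h f h f c c f $  — expand R → f P
step 3: stack=$ S P f  input=f h f h f c c f $  — match f
step 4: stack=$ S P  input=h f h f c c f $  — expand P → h R c
step 5: stack=$ S c R h  input=h f h f c c f $  — match h
step 6: stack=$ S c R  input=f h f c c f $  — expand R → f P
step 7: stack=$ S c P f  input=f h f c c f $  — match f
step 8: stack=$ S c P  input=h f c c f $  — expand P → h R c
step 9: stack=$ S c c R h  input=h f c c f $  — match h
step 10: stack=$ S c c R  input=f c c f $  — expand R → f P
step 11: stack=$ S c c P f  input=f c c f $  — match f
step 12: stack=$ S c c P  input=c c f $  — expand P → λ
step 13: stack=$ S c c  input=c c f $  — match c
step 14: stack=$ S c  input=c f $  — match c
Stack after step 14: $ S (top = S).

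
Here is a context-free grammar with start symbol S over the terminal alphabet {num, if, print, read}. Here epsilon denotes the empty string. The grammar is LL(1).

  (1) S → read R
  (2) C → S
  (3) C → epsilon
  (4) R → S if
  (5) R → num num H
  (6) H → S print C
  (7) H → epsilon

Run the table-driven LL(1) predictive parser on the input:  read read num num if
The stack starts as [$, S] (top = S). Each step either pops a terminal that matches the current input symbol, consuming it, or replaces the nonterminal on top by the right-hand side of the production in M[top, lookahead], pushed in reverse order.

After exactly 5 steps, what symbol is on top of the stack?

R

     Stack        Input                   Action
  1  $ S          read read num num if $  expand S → read R
  2  $ R read     read read num num if $  match read
  3  $ R          read num num if $       expand R → S if
  4  $ if S       read num num if $       expand S → read R
  5  $ if R read  read num num if $       match read
Stack after step 5: $ if R (top = R).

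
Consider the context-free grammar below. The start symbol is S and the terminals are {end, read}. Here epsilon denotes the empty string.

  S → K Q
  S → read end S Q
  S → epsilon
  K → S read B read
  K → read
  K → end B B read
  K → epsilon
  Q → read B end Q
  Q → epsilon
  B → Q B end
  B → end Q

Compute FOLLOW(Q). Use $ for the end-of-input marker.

{$, end, read}

FIRST(Q): from Q→read B end Q we get {read}; from Q→epsilon we get {epsilon}. So FIRST(Q) = {epsilon, read}.
FIRST(B): from B→Q B end we get {end, read}; from B→end Q we get {end}. So FIRST(B) = {end, read}.
FIRST(S): from S→K Q we get {epsilon, end, read}; from S→read end S Q we get {read}; from S→epsilon we get {epsilon}. So FIRST(S) = {epsilon, end, read}.
FIRST(K): from K→S read B read we get {end, read}; from K→read we get {read}; from K→end B B read we get {end}; from K→epsilon we get {epsilon}. So FIRST(K) = {epsilon, end, read}.
FOLLOW(S) includes $ since S is the start symbol.
FOLLOW(S): in S→read end S Q, S is followed by Q with FIRST {epsilon, read}; in S→read end S Q, the suffix after S is nullable (adds nothing new); in K→S read B read, S is followed by read B read with FIRST {read}. Thus FOLLOW(S) = {$, read}.
FOLLOW(K): in S→K Q, K is followed by Q with FIRST {epsilon, read}; in S→K Q, the suffix after K is nullable, so FOLLOW(K) ⊇ FOLLOW(S) = {$, read}. Thus FOLLOW(K) = {$, read}.
FOLLOW(B): in K→S read B read, B is followed by read with FIRST {read}; in K→end B B read (occurrence 1), B is followed by B read with FIRST {end, read}; in K→end B B read (occurrence 2), B is followed by read with FIRST {read}; in Q→read B end Q, B is followed by end Q with FIRST {end}; in B→Q B end, B is followed by end with FIRST {end}. Thus FOLLOW(B) = {end, read}.
FOLLOW(Q): in S→K Q, the suffix after Q is empty, so FOLLOW(Q) ⊇ FOLLOW(S) = {$, read}; in S→read end S Q, the suffix after Q is empty, so FOLLOW(Q) ⊇ FOLLOW(S) = {$, read}; in Q→read B end Q, the suffix after Q is empty (adds nothing new); in B→Q B end, Q is followed by B end with FIRST {end, read}; in B→end Q, the suffix after Q is empty, so FOLLOW(Q) ⊇ FOLLOW(B) = {end, read}. Thus FOLLOW(Q) = {$, end, read}.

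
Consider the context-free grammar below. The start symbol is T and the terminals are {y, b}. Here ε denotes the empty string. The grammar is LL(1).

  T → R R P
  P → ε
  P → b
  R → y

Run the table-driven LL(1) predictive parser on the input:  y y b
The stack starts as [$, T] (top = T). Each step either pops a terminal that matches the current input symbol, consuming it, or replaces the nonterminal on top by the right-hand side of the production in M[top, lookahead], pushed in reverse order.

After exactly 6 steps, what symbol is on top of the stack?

     Stack    Input    Action
  1  $ T      y y b $  expand T → R R P
  2  $ P R R  y y b $  expand R → y
  3  $ P R y  y y b $  match y
  4  $ P R    y b $    expand R → y
  5  $ P y    y b $    match y
  6  $ P      b $      expand P → b
Stack after step 6: $ b (top = b).

b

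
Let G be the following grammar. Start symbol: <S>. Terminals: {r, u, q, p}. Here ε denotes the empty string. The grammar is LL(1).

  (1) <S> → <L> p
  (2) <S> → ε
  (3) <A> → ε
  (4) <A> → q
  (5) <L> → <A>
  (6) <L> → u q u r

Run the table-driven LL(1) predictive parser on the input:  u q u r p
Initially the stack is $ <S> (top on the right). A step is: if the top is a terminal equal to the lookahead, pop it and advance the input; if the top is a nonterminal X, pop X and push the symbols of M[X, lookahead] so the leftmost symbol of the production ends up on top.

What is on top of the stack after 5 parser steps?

r

step 1: stack=$ <S>  input=u q u r p $  — expand <S> → <L> p
step 2: stack=$ p <L>  input=u q u r p $  — expand <L> → u q u r
step 3: stack=$ p r u q u  input=u q u r p $  — match u
step 4: stack=$ p r u q  input=q u r p $  — match q
step 5: stack=$ p r u  input=u r p $  — match u
Stack after step 5: $ p r (top = r).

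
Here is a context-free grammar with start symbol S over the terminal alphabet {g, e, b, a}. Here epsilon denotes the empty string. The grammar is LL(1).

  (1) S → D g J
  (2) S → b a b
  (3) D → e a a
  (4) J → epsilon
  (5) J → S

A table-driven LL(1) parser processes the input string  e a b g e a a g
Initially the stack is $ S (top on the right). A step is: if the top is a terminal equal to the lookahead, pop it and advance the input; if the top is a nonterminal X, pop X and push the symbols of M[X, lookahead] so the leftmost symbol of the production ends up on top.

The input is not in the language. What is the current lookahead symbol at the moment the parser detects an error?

b

step 1: stack=$ S  input=e a b g e a a g $  — expand S → D g J
step 2: stack=$ J g D  input=e a b g e a a g $  — expand D → e a a
step 3: stack=$ J g a a e  input=e a b g e a a g $  — match e
step 4: stack=$ J g a a  input=a b g e a a g $  — match a
step 5: stack=$ J g a  input=b g e a a g $  — error: top is terminal a but lookahead is b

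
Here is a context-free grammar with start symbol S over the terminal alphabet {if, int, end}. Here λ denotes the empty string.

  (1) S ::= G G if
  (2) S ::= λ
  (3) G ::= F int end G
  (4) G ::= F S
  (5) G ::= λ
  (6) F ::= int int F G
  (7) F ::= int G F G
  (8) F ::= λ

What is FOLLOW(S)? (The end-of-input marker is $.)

{$, if, int}

FIRST(F) = {λ, int}
FIRST(S) = {λ, if, int}  (via G G if)
FIRST(G) = {λ, if, int}  (via F int end G, F S)
FOLLOW(S) includes $ since S is the start symbol.
FOLLOW(S): in G::=F S, the suffix after S is empty, so FOLLOW(S) ⊇ FOLLOW(G) = {if, int}. Thus FOLLOW(S) = {$, if, int}.
FOLLOW(G): in S::=G G if (occurrence 1), G is followed by G if with FIRST {if, int}; in S::=G G if (occurrence 2), G is followed by if with FIRST {if}; in G::=F int end G, the suffix after G is empty (adds nothing new); in F::=int int F G, the suffix after G is empty, so FOLLOW(G) ⊇ FOLLOW(F) = {if, int}; in F::=int G F G (occurrence 1), G is followed by F G with FIRST {λ, if, int}; in F::=int G F G (occurrence 1), the suffix after G is nullable, so FOLLOW(G) ⊇ FOLLOW(F) = {if, int}; in F::=int G F G (occurrence 2), the suffix after G is empty, so FOLLOW(G) ⊇ FOLLOW(F) = {if, int}. Thus FOLLOW(G) = {if, int}.
FOLLOW(F): in G::=F int end G, F is followed by int end G with FIRST {int}; in G::=F S, F is followed by S with FIRST {λ, if, int}; in G::=F S, the suffix after F is nullable, so FOLLOW(F) ⊇ FOLLOW(G) = {if, int}; in F::=int int F G, F is followed by G with FIRST {λ, if, int}; in F::=int int F G, the suffix after F is nullable (adds nothing new); in F::=int G F G, F is followed by G with FIRST {λ, if, int}; in F::=int G F G, the suffix after F is nullable (adds nothing new). Thus FOLLOW(F) = {if, int}.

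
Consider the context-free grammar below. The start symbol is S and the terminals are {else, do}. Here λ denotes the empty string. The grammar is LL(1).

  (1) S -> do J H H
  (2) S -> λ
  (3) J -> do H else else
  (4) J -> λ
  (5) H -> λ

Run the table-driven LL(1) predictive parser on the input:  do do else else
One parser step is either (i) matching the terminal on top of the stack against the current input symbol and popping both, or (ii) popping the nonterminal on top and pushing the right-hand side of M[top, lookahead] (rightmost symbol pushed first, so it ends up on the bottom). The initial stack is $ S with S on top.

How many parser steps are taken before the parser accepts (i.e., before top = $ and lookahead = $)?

     Stack                 Input              Action
  1  $ S                   do do else else $  expand S -> do J H H
  2  $ H H J do            do do else else $  match do
  3  $ H H J               do else else $     expand J -> do H else else
  4  $ H H else else H do  do else else $     match do
  5  $ H H else else H     else else $        expand H -> λ
  6  $ H H else else       else else $        match else
  7  $ H H else            else $             match else
  8  $ H H                 $                  expand H -> λ
  9  $ H                   $                  expand H -> λ
Accept reached after 9 steps.

9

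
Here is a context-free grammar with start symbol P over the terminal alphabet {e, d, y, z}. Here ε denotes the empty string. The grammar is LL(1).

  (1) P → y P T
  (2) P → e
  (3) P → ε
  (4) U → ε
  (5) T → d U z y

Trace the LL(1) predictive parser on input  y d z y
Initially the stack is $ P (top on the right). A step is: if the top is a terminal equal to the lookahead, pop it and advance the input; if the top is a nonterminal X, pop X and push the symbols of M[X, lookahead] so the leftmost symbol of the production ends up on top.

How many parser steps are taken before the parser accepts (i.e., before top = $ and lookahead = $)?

8

step 1: stack=$ P  input=y d z y $  — expand P → y P T
step 2: stack=$ T P y  input=y d z y $  — match y
step 3: stack=$ T P  input=d z y $  — expand P → ε
step 4: stack=$ T  input=d z y $  — expand T → d U z y
step 5: stack=$ y z U d  input=d z y $  — match d
step 6: stack=$ y z U  input=z y $  — expand U → ε
step 7: stack=$ y z  input=z y $  — match z
step 8: stack=$ y  input=y $  — match y
Accept reached after 8 steps.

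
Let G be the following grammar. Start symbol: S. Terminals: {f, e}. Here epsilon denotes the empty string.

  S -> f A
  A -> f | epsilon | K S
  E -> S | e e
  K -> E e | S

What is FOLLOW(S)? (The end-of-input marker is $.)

FIRST(S): from S->f A we get {f}. So FIRST(S) = {f}.
FIRST(E): from E->S we get {f}; from E->e e we get {e}. So FIRST(E) = {e, f}.
FIRST(K): from K->E e we get {e, f}; from K->S we get {f}. So FIRST(K) = {e, f}.
FIRST(A): from A->f we get {f}; from A->epsilon we get {epsilon}; from A->K S we get {e, f}. So FIRST(A) = {epsilon, e, f}.
FOLLOW(S) includes $ since S is the start symbol.
FOLLOW(E): in K->E e, E is followed by e with FIRST {e}. Thus FOLLOW(E) = {e}.
FOLLOW(K): in A->K S, K is followed by S with FIRST {f}. Thus FOLLOW(K) = {f}.
FOLLOW(S): in A->K S, the suffix after S is empty, so FOLLOW(S) ⊇ FOLLOW(A) = {$, e, f}; in E->S, the suffix after S is empty, so FOLLOW(S) ⊇ FOLLOW(E) = {e}; in K->S, the suffix after S is empty, so FOLLOW(S) ⊇ FOLLOW(K) = {f}. Thus FOLLOW(S) = {$, e, f}.
FOLLOW(A): in S->f A, the suffix after A is empty, so FOLLOW(A) ⊇ FOLLOW(S) = {$, e, f}. Thus FOLLOW(A) = {$, e, f}.

{$, e, f}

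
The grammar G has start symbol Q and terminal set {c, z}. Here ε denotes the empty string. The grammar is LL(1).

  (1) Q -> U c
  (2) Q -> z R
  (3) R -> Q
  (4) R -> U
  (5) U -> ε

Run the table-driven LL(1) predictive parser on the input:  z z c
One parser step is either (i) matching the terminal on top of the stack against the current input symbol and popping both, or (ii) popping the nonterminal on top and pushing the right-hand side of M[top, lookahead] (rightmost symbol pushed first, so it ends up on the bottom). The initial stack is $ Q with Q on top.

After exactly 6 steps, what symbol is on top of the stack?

     Stack  Input    Action
  1  $ Q    z z c $  expand Q -> z R
  2  $ R z  z z c $  match z
  3  $ R    z c $    expand R -> Q
  4  $ Q    z c $    expand Q -> z R
  5  $ R z  z c $    match z
  6  $ R    c $      expand R -> Q
Stack after step 6: $ Q (top = Q).

Q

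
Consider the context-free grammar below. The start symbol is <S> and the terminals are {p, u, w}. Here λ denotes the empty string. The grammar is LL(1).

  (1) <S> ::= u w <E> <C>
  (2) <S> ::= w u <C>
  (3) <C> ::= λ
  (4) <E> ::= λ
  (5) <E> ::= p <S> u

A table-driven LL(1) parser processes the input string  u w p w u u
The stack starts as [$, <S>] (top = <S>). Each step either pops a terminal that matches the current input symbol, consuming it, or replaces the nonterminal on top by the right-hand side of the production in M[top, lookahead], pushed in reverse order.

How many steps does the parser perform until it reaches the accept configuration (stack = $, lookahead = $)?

step 1: stack=$ <S>  input=u w p w u u $  — expand <S> ::= u w <E> <C>
step 2: stack=$ <C> <E> w u  input=u w p w u u $  — match u
step 3: stack=$ <C> <E> w  input=w p w u u $  — match w
step 4: stack=$ <C> <E>  input=p w u u $  — expand <E> ::= p <S> u
step 5: stack=$ <C> u <S> p  input=p w u u $  — match p
step 6: stack=$ <C> u <S>  input=w u u $  — expand <S> ::= w u <C>
step 7: stack=$ <C> u <C> u w  input=w u u $  — match w
step 8: stack=$ <C> u <C> u  input=u u $  — match u
step 9: stack=$ <C> u <C>  input=u $  — expand <C> ::= λ
step 10: stack=$ <C> u  input=u $  — match u
step 11: stack=$ <C>  input=$  — expand <C> ::= λ
Accept reached after 11 steps.

11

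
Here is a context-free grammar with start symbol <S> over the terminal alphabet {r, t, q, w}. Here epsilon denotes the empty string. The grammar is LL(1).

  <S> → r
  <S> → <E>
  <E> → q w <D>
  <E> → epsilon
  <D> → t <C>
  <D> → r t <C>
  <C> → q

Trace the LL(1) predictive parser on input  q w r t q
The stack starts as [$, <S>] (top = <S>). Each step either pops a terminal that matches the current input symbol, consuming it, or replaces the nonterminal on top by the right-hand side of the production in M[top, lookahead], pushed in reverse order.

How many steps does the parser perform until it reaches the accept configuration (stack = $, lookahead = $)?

     Stack      Input        Action
  1  $ <S>      q w r t q $  expand <S> → <E>
  2  $ <E>      q w r t q $  expand <E> → q w <D>
  3  $ <D> w q  q w r t q $  match q
  4  $ <D> w    w r t q $    match w
  5  $ <D>      r t q $      expand <D> → r t <C>
  6  $ <C> t r  r t q $      match r
  7  $ <C> t    t q $        match t
  8  $ <C>      q $          expand <C> → q
  9  $ q        q $          match q
Accept reached after 9 steps.

9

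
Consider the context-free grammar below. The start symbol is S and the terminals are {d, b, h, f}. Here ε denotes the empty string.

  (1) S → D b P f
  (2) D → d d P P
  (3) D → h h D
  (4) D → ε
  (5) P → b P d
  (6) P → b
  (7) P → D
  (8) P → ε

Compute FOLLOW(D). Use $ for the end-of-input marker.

FIRST(D): from D→d d P P we get {d}; from D→h h D we get {h}; from D→ε we get {ε}. So FIRST(D) = {ε, d, h}.
FIRST(S): from S→D b P f we get {b, d, h}. So FIRST(S) = {b, d, h}.
FIRST(P): from P→b P d we get {b}; from P→b we get {b}; from P→D we get {ε, d, h}; from P→ε we get {ε}. So FIRST(P) = {ε, b, d, h}.
FOLLOW(S) includes $ since S is the start symbol.
FOLLOW(S): S appears on no right-hand side. Thus FOLLOW(S) = {$}.
FOLLOW(D): in S→D b P f, D is followed by b P f with FIRST {b}; in D→h h D, the suffix after D is empty (adds nothing new); in P→D, the suffix after D is empty, so FOLLOW(D) ⊇ FOLLOW(P) = {b, d, f, h}. Thus FOLLOW(D) = {b, d, f, h}.
FOLLOW(P): in S→D b P f, P is followed by f with FIRST {f}; in D→d d P P (occurrence 1), P is followed by P with FIRST {ε, b, d, h}; in D→d d P P (occurrence 1), the suffix after P is nullable, so FOLLOW(P) ⊇ FOLLOW(D) = {b, d, f, h}; in D→d d P P (occurrence 2), the suffix after P is empty, so FOLLOW(P) ⊇ FOLLOW(D) = {b, d, f, h}; in P→b P d, P is followed by d with FIRST {d}. Thus FOLLOW(P) = {b, d, f, h}.

{b, d, f, h}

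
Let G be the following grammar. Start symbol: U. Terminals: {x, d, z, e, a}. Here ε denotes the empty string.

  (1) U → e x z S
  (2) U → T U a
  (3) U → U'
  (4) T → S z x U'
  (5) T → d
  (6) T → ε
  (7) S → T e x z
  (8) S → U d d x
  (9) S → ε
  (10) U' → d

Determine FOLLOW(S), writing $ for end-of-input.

{$, a, d, z}

FIRST(U'): from U'→d we get {d}. So FIRST(U') = {d}.
FIRST(U): from U→e x z S we get {e}; from U→T U a we get {d, e, z}; from U→U' we get {d}. So FIRST(U) = {d, e, z}.
FIRST(T): from T→S z x U' we get {d, e, z}; from T→d we get {d}; from T→ε we get {ε}. So FIRST(T) = {ε, d, e, z}.
FIRST(S): from S→T e x z we get {d, e, z}; from S→U d d x we get {d, e, z}; from S→ε we get {ε}. So FIRST(S) = {ε, d, e, z}.
FOLLOW(U) includes $ since U is the start symbol.
FOLLOW(U): in U→T U a, U is followed by a with FIRST {a}; in S→U d d x, U is followed by d d x with FIRST {d}. Thus FOLLOW(U) = {$, a, d}.
FOLLOW(T): in U→T U a, T is followed by U a with FIRST {d, e, z}; in S→T e x z, T is followed by e x z with FIRST {e}. Thus FOLLOW(T) = {d, e, z}.
FOLLOW(S): in U→e x z S, the suffix after S is empty, so FOLLOW(S) ⊇ FOLLOW(U) = {$, a, d}; in T→S z x U', S is followed by z x U' with FIRST {z}. Thus FOLLOW(S) = {$, a, d, z}.
FOLLOW(U'): in U→U', the suffix after U' is empty, so FOLLOW(U') ⊇ FOLLOW(U) = {$, a, d}; in T→S z x U', the suffix after U' is empty, so FOLLOW(U') ⊇ FOLLOW(T) = {d, e, z}. Thus FOLLOW(U') = {$, a, d, e, z}.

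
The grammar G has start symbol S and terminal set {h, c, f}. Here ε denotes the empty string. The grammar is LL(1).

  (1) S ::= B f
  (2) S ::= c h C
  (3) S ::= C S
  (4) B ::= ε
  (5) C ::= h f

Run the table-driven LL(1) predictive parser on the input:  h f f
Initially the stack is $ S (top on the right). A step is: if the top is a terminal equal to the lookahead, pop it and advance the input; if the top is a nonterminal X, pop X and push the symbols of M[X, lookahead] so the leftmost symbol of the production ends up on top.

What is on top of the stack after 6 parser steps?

f

     Stack    Input    Action
  1  $ S      h f f $  expand S ::= C S
  2  $ S C    h f f $  expand C ::= h f
  3  $ S f h  h f f $  match h
  4  $ S f    f f $    match f
  5  $ S      f $      expand S ::= B f
  6  $ f B    f $      expand B ::= ε
Stack after step 6: $ f (top = f).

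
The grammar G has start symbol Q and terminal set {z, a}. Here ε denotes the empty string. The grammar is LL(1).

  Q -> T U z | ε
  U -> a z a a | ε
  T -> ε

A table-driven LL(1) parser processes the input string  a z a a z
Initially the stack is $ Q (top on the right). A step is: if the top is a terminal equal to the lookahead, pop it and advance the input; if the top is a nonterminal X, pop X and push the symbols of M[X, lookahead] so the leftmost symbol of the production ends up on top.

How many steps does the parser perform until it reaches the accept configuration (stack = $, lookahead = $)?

step 1: stack=$ Q  input=a z a a z $  — expand Q -> T U z
step 2: stack=$ z U T  input=a z a a z $  — expand T -> ε
step 3: stack=$ z U  input=a z a a z $  — expand U -> a z a a
step 4: stack=$ z a a z a  input=a z a a z $  — match a
step 5: stack=$ z a a z  input=z a a z $  — match z
step 6: stack=$ z a a  input=a a z $  — match a
step 7: stack=$ z a  input=a z $  — match a
step 8: stack=$ z  input=z $  — match z
Accept reached after 8 steps.

8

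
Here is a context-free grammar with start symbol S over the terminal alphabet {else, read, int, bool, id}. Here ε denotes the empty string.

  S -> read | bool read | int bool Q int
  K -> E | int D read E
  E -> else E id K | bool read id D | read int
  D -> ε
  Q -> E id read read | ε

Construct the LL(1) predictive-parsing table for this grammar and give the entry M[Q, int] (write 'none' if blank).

Q -> ε

FIRST(S) = {bool, int, read}
FIRST(E) = {bool, else, read}
FIRST(D) = {ε}
FIRST(K) = {bool, else, int, read}  (via E)
FIRST(Q) = {ε, bool, else, read}  (via E id read read)
FOLLOW(S) includes $ since S is the start symbol.
FOLLOW(Q): in S->int bool Q int, Q is followed by int with FIRST {int}. Thus FOLLOW(Q) = {int}.
For Q -> E id read read: FIRST(E id read read) = {bool, else, read}, so it goes in M[Q, t] for t ∈ {bool, else, read}.
For Q -> ε: FIRST(ε) = {ε}, so it goes in M[Q, t] for t ∈ {}; since ε ∈ FIRST, also for every t ∈ FOLLOW(Q) = {int}.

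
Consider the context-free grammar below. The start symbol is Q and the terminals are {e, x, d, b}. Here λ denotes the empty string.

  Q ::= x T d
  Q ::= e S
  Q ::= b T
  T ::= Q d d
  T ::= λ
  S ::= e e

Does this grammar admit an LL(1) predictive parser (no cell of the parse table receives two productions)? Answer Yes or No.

FIRST(Q) = {b, e, x}
FIRST(T) = {λ, b, e, x}
FIRST(S) = {e}
FOLLOW(Q) = {$, d}
FOLLOW(T) = {$, d}
FOLLOW(S) = {$, d}
Each cell of M receives at most one production.

Yes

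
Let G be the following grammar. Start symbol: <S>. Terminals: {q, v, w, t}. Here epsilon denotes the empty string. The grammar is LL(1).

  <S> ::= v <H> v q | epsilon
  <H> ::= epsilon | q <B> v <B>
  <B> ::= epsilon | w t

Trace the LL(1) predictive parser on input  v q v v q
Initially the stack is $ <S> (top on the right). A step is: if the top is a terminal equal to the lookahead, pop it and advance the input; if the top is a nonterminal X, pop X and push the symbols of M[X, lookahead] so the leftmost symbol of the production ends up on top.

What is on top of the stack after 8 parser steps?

q

step 1: stack=$ <S>  input=v q v v q $  — expand <S> ::= v <H> v q
step 2: stack=$ q v <H> v  input=v q v v q $  — match v
step 3: stack=$ q v <H>  input=q v v q $  — expand <H> ::= q <B> v <B>
step 4: stack=$ q v <B> v <B> q  input=q v v q $  — match q
step 5: stack=$ q v <B> v <B>  input=v v q $  — expand <B> ::= epsilon
step 6: stack=$ q v <B> v  input=v v q $  — match v
step 7: stack=$ q v <B>  input=v q $  — expand <B> ::= epsilon
step 8: stack=$ q v  input=v q $  — match v
Stack after step 8: $ q (top = q).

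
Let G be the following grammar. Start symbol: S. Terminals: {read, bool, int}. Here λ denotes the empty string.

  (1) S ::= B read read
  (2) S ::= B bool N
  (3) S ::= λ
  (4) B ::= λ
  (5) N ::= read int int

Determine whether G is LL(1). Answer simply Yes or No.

FIRST(S) = {λ, bool, read}
FIRST(B) = {λ}
FIRST(N) = {read}
FOLLOW(S) = {$}
FOLLOW(B) = {bool, read}
FOLLOW(N) = {$}
Each cell of M receives at most one production.

Yes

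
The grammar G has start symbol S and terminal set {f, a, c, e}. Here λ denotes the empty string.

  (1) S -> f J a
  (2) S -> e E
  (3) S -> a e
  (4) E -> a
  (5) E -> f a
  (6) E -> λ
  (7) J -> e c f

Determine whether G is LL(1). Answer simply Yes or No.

Yes

FIRST(S) = {a, e, f}
FIRST(E) = {λ, a, f}
FIRST(J) = {e}
FOLLOW(S) = {$}
FOLLOW(E) = {$}
FOLLOW(J) = {a}
Each cell of M receives at most one production.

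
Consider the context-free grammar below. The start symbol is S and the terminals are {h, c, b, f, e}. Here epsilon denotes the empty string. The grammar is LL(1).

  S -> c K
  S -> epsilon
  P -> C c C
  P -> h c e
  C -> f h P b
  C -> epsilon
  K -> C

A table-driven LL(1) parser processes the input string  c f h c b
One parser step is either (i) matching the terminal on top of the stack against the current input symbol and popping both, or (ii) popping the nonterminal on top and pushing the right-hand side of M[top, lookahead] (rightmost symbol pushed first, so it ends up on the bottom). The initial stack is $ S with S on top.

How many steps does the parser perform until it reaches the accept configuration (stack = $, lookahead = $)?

step 1: stack=$ S  input=c f h c b $  — expand S -> c K
step 2: stack=$ K c  input=c f h c b $  — match c
step 3: stack=$ K  input=f h c b $  — expand K -> C
step 4: stack=$ C  input=f h c b $  — expand C -> f h P b
step 5: stack=$ b P h f  input=f h c b $  — match f
step 6: stack=$ b P h  input=h c b $  — match h
step 7: stack=$ b P  input=c b $  — expand P -> C c C
step 8: stack=$ b C c C  input=c b $  — expand C -> epsilon
step 9: stack=$ b C c  input=c b $  — match c
step 10: stack=$ b C  input=b $  — expand C -> epsilon
step 11: stack=$ b  input=b $  — match b
Accept reached after 11 steps.

11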